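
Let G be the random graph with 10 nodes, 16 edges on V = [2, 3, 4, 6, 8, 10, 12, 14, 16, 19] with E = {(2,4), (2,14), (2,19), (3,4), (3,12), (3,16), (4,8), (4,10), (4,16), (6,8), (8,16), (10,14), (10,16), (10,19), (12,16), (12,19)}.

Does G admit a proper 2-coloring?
The clique on vertices [4, 8, 16] has size 3 > 2, so it alone needs 3 colors.

No, G is not 2-colorable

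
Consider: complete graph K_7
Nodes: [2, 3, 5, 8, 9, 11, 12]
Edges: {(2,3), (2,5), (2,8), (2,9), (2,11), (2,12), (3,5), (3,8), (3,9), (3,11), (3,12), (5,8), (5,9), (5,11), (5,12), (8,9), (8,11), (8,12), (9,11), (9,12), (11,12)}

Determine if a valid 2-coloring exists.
The clique on vertices [2, 3, 5, 8, 9, 11, 12] has size 7 > 2, so it alone needs 7 colors.

No, G is not 2-colorable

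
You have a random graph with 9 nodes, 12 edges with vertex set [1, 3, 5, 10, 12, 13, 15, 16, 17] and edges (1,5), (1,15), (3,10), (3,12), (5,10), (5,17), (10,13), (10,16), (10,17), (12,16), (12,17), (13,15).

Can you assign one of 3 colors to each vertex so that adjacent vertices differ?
Yes, G is 3-colorable

A valid 3-coloring: color 1: [1, 10, 12]; color 2: [3, 5, 15, 16]; color 3: [13, 17].
(χ(G) = 3 ≤ 3.)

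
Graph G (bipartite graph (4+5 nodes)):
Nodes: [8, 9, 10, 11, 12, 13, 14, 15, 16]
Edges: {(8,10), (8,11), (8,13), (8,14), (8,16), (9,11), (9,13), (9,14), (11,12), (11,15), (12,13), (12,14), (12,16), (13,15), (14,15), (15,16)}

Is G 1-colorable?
Edge (8,10) forces its endpoints to differ, so 1 color is not enough.

No, G is not 1-colorable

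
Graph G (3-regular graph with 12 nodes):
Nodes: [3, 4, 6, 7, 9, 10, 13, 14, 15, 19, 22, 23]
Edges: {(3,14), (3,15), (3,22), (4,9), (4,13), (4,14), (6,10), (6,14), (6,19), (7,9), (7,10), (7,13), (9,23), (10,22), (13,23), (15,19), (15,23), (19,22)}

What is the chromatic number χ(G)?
Clique number ω(G) = 2 (lower bound: χ ≥ ω).
Odd cycle [3, 14, 6, 10, 22] needs 3 colors (χ ≥ 3).
The coloring below uses 3 colors, so χ(G) = 3.
A valid 3-coloring: color 1: [3, 4, 10, 19, 23]; color 2: [6, 9, 13, 15, 22]; color 3: [7, 14].

χ(G) = 3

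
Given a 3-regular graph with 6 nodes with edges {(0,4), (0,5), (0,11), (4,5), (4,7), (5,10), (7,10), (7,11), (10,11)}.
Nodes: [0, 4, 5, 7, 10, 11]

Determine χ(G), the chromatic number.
χ(G) = 3

Clique number ω(G) = 3 (lower bound: χ ≥ ω).
The clique on [0, 4, 5] has size 3, forcing χ ≥ 3, and the coloring below uses 3 colors, so χ(G) = 3.
A valid 3-coloring: color 1: [4, 10]; color 2: [5, 11]; color 3: [0, 7].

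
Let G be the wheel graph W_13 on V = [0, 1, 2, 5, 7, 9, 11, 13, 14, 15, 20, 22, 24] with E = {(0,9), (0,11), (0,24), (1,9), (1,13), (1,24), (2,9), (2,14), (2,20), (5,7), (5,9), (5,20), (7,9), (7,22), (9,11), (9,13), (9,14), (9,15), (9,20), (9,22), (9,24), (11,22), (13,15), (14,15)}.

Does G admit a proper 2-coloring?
The clique on vertices [0, 9, 24] has size 3 > 2, so it alone needs 3 colors.

No, G is not 2-colorable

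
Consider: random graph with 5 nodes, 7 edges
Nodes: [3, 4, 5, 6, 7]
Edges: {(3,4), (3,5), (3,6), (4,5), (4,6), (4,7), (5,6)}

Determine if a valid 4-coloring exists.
Yes, G is 4-colorable

A valid 4-coloring: color 1: [4]; color 2: [6, 7]; color 3: [3]; color 4: [5].
(χ(G) = 4 ≤ 4.)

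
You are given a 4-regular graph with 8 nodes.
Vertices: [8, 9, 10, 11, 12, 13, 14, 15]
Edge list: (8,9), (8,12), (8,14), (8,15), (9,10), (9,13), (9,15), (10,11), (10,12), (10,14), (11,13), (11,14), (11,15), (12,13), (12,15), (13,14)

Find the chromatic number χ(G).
Clique number ω(G) = 3 (lower bound: χ ≥ ω).
The clique on [8, 9, 15] has size 3, forcing χ ≥ 3, and the coloring below uses 3 colors, so χ(G) = 3.
A valid 3-coloring: color 1: [9, 11, 12]; color 2: [8, 10, 13]; color 3: [14, 15].

χ(G) = 3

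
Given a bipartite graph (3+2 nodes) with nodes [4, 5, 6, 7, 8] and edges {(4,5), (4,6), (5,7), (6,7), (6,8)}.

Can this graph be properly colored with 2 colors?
A valid 2-coloring: color 1: [5, 6]; color 2: [4, 7, 8].
(χ(G) = 2 ≤ 2.)

Yes, G is 2-colorable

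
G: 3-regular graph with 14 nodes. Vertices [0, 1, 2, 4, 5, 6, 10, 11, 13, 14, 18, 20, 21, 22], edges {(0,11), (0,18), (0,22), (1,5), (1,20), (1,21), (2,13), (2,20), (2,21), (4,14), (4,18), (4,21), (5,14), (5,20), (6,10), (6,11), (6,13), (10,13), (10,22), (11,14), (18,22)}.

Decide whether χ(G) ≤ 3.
Yes, G is 3-colorable

A valid 3-coloring: color 1: [6, 14, 20, 21, 22]; color 2: [0, 1, 4, 13]; color 3: [2, 5, 10, 11, 18].
(χ(G) = 3 ≤ 3.)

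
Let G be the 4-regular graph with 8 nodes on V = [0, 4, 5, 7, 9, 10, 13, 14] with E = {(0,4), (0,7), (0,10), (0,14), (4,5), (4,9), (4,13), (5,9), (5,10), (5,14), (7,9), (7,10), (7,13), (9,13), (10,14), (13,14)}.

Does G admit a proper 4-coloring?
A valid 4-coloring: color 1: [0, 5, 13]; color 2: [4, 7, 14]; color 3: [9, 10].
(χ(G) = 3 ≤ 4.)

Yes, G is 4-colorable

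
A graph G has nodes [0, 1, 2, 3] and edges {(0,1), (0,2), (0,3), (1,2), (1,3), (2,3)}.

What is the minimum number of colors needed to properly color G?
Clique number ω(G) = 4 (lower bound: χ ≥ ω).
The clique on [0, 1, 2, 3] has size 4, forcing χ ≥ 4, and the coloring below uses 4 colors, so χ(G) = 4.
A valid 4-coloring: color 1: [0]; color 2: [1]; color 3: [2]; color 4: [3].

χ(G) = 4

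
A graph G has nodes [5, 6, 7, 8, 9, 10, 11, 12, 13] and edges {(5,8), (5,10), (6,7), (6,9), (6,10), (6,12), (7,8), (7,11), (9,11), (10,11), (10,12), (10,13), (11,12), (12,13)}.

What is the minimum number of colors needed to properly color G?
Clique number ω(G) = 3 (lower bound: χ ≥ ω).
The clique on [10, 11, 12] has size 3, forcing χ ≥ 3, and the coloring below uses 3 colors, so χ(G) = 3.
A valid 3-coloring: color 1: [7, 9, 10]; color 2: [5, 12]; color 3: [6, 8, 11, 13].

χ(G) = 3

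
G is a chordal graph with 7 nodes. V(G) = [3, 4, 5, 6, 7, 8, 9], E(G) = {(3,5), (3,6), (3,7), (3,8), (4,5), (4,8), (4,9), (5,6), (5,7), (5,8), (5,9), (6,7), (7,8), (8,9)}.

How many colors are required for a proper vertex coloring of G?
Clique number ω(G) = 4 (lower bound: χ ≥ ω).
The clique on [4, 5, 8, 9] has size 4, forcing χ ≥ 4, and the coloring below uses 4 colors, so χ(G) = 4.
A valid 4-coloring: color 1: [5]; color 2: [6, 8]; color 3: [7, 9]; color 4: [3, 4].

χ(G) = 4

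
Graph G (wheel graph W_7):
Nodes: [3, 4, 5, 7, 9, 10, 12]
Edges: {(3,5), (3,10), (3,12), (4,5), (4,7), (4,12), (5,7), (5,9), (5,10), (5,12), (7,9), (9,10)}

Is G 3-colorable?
A valid 3-coloring: color 1: [5]; color 2: [3, 4, 9]; color 3: [7, 10, 12].
(χ(G) = 3 ≤ 3.)

Yes, G is 3-colorable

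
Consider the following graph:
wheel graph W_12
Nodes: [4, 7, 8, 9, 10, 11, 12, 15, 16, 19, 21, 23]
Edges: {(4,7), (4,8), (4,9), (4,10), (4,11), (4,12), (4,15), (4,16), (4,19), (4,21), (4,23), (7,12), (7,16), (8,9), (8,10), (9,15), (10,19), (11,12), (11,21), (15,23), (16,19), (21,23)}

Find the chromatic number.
χ(G) = 4

Clique number ω(G) = 3 (lower bound: χ ≥ ω).
Odd cycle [16, 7, 12, 11, 21, 23, 15, 9, 8, 10, 19] needs 3 colors (χ ≥ 3).
Vertex 4 is adjacent to every vertex of [7, 8, 9, 10, 11, 12, 15, 16, 19, 21, 23], which already need 3 colors among themselves, so 4 needs a new color (χ ≥ 4).
The coloring below uses 4 colors, so χ(G) = 4.
A valid 4-coloring: color 1: [4]; color 2: [10, 12, 15, 16, 21]; color 3: [7, 9, 11, 19, 23]; color 4: [8].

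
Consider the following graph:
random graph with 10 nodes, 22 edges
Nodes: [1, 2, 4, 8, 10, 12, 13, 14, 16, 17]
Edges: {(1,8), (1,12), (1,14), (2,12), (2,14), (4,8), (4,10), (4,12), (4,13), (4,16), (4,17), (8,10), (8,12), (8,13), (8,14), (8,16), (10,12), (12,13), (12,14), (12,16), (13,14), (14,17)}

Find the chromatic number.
χ(G) = 4

Clique number ω(G) = 4 (lower bound: χ ≥ ω).
The clique on [1, 8, 12, 14] has size 4, forcing χ ≥ 4, and the coloring below uses 4 colors, so χ(G) = 4.
A valid 4-coloring: color 1: [12, 17]; color 2: [2, 8]; color 3: [4, 14]; color 4: [1, 10, 13, 16].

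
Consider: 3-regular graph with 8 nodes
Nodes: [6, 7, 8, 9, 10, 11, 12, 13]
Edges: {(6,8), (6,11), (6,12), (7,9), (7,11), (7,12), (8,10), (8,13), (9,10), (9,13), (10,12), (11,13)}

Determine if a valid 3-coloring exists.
A valid 3-coloring: color 1: [8, 9, 11, 12]; color 2: [6, 7, 10, 13].
(χ(G) = 2 ≤ 3.)

Yes, G is 3-colorable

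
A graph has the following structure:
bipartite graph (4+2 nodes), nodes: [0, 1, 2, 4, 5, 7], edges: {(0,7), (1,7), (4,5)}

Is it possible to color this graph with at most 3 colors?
Yes, G is 3-colorable

A valid 3-coloring: color 1: [2, 4, 7]; color 2: [0, 1, 5].
(χ(G) = 2 ≤ 3.)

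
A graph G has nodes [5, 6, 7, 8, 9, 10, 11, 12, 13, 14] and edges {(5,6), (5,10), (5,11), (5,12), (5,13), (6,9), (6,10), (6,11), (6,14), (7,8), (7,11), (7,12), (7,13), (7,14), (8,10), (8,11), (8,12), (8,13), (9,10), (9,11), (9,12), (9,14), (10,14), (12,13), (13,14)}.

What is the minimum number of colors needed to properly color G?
χ(G) = 4

Clique number ω(G) = 4 (lower bound: χ ≥ ω).
The clique on [7, 8, 12, 13] has size 4, forcing χ ≥ 4, and the coloring below uses 4 colors, so χ(G) = 4.
A valid 4-coloring: color 1: [10, 11, 13]; color 2: [5, 7, 9]; color 3: [6, 8]; color 4: [12, 14].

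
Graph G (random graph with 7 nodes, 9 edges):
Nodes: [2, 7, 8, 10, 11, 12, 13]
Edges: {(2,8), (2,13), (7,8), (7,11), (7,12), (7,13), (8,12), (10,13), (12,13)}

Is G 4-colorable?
A valid 4-coloring: color 1: [2, 7, 10]; color 2: [8, 11, 13]; color 3: [12].
(χ(G) = 3 ≤ 4.)

Yes, G is 4-colorable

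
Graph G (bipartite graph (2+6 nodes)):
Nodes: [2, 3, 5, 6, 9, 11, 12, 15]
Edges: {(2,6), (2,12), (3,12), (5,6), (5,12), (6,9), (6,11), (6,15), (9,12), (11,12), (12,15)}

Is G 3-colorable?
A valid 3-coloring: color 1: [6, 12]; color 2: [2, 3, 5, 9, 11, 15].
(χ(G) = 2 ≤ 3.)

Yes, G is 3-colorable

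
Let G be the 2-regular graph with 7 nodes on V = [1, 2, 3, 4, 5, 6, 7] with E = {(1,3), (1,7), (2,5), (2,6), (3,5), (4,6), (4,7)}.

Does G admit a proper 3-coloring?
A valid 3-coloring: color 1: [2, 3, 7]; color 2: [1, 5, 6]; color 3: [4].
(χ(G) = 3 ≤ 3.)

Yes, G is 3-colorable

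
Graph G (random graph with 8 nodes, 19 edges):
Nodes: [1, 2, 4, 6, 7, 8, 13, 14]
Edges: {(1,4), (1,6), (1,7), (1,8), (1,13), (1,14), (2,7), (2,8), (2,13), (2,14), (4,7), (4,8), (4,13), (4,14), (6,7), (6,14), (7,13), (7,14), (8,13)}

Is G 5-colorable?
A valid 5-coloring: color 1: [1, 2]; color 2: [7, 8]; color 3: [13, 14]; color 4: [4, 6].
(χ(G) = 4 ≤ 5.)

Yes, G is 5-colorable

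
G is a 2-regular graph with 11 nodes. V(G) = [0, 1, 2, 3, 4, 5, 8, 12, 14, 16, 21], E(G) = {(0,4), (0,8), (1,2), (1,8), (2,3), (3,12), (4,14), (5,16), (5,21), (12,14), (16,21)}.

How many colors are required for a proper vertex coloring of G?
Clique number ω(G) = 3 (lower bound: χ ≥ ω).
The clique on [5, 16, 21] has size 3, forcing χ ≥ 3, and the coloring below uses 3 colors, so χ(G) = 3.
A valid 3-coloring: color 1: [2, 4, 8, 12, 16]; color 2: [0, 1, 3, 5, 14]; color 3: [21].

χ(G) = 3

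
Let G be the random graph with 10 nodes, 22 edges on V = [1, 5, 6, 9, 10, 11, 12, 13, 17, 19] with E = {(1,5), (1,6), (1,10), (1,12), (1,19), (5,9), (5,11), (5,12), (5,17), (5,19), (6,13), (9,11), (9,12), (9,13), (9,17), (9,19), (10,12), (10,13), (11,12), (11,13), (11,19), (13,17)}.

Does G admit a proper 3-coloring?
No, G is not 3-colorable

The clique on vertices [5, 9, 11, 19] has size 4 > 3, so it alone needs 4 colors.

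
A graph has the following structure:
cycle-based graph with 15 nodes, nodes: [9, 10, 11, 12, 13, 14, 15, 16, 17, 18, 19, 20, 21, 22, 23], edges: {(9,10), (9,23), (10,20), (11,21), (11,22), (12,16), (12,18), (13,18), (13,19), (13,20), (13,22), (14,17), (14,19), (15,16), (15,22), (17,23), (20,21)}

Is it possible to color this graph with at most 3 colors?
Yes, G is 3-colorable

A valid 3-coloring: color 1: [10, 12, 13, 14, 15, 21, 23]; color 2: [9, 16, 17, 18, 19, 20, 22]; color 3: [11].
(χ(G) = 3 ≤ 3.)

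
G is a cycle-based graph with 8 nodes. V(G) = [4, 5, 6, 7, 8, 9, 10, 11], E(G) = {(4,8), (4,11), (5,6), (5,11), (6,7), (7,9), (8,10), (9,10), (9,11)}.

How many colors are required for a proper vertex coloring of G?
χ(G) = 3

Clique number ω(G) = 2 (lower bound: χ ≥ ω).
Odd cycle [5, 6, 7, 9, 11] needs 3 colors (χ ≥ 3).
The coloring below uses 3 colors, so χ(G) = 3.
A valid 3-coloring: color 1: [6, 8, 11]; color 2: [4, 5, 9]; color 3: [7, 10].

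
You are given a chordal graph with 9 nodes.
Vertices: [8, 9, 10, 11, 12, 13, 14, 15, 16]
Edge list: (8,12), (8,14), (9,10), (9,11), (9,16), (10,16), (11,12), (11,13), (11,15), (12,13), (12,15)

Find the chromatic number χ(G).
χ(G) = 3

Clique number ω(G) = 3 (lower bound: χ ≥ ω).
The clique on [9, 10, 16] has size 3, forcing χ ≥ 3, and the coloring below uses 3 colors, so χ(G) = 3.
A valid 3-coloring: color 1: [8, 11, 16]; color 2: [9, 12, 14]; color 3: [10, 13, 15].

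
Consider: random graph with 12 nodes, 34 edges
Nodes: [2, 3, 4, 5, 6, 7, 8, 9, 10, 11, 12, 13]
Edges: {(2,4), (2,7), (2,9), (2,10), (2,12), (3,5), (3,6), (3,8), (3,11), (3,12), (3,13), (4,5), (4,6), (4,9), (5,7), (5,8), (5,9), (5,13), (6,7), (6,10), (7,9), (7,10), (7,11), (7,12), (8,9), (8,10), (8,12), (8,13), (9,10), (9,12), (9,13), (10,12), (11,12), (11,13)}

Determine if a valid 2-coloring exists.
No, G is not 2-colorable

The clique on vertices [2, 7, 9, 10, 12] has size 5 > 2, so it alone needs 5 colors.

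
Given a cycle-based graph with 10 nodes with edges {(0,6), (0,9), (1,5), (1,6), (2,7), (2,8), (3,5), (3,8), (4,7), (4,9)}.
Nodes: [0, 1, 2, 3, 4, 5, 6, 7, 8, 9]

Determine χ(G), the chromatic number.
χ(G) = 2

Clique number ω(G) = 2 (lower bound: χ ≥ ω).
The graph is bipartite (no odd cycle), so 2 colors suffice: χ(G) = 2.
A valid 2-coloring: color 1: [5, 6, 7, 8, 9]; color 2: [0, 1, 2, 3, 4].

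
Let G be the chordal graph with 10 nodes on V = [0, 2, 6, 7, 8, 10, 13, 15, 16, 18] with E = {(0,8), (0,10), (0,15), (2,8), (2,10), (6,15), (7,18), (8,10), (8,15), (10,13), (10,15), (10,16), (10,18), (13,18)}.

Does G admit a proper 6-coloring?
Yes, G is 6-colorable

A valid 6-coloring: color 1: [6, 7, 10]; color 2: [8, 16, 18]; color 3: [2, 13, 15]; color 4: [0].
(χ(G) = 4 ≤ 6.)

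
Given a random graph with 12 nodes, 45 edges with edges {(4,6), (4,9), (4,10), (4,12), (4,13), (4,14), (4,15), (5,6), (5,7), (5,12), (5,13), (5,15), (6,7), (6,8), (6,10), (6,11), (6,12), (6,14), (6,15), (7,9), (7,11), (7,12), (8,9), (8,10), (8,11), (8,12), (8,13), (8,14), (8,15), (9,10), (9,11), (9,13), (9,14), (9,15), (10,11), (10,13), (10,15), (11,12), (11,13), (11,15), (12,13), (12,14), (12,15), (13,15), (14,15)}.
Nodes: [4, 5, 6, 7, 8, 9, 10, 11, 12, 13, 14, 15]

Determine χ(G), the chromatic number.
χ(G) = 6

Clique number ω(G) = 6 (lower bound: χ ≥ ω).
The clique on [8, 9, 10, 11, 13, 15] has size 6, forcing χ ≥ 6, and the coloring below uses 6 colors, so χ(G) = 6.
A valid 6-coloring: color 1: [7, 15]; color 2: [9, 12]; color 3: [6, 13]; color 4: [4, 5, 11]; color 5: [8]; color 6: [10, 14].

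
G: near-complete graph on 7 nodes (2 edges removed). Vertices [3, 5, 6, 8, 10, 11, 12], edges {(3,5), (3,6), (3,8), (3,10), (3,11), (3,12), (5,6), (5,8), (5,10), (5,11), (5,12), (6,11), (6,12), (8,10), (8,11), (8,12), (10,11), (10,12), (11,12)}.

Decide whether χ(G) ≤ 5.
No, G is not 5-colorable

The clique on vertices [3, 5, 8, 10, 11, 12] has size 6 > 5, so it alone needs 6 colors.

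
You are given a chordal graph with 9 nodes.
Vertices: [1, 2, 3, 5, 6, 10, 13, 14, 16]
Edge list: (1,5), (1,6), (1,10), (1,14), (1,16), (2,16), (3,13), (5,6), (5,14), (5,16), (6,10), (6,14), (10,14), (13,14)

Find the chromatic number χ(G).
χ(G) = 4

Clique number ω(G) = 4 (lower bound: χ ≥ ω).
The clique on [1, 6, 10, 14] has size 4, forcing χ ≥ 4, and the coloring below uses 4 colors, so χ(G) = 4.
A valid 4-coloring: color 1: [3, 14, 16]; color 2: [1, 2, 13]; color 3: [6]; color 4: [5, 10].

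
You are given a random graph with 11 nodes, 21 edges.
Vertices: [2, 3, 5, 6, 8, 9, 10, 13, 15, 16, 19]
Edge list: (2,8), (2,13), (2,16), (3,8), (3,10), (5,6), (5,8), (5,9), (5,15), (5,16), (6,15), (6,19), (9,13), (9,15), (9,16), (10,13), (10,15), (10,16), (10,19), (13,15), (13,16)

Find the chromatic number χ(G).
Clique number ω(G) = 3 (lower bound: χ ≥ ω).
The clique on [2, 13, 16] has size 3, forcing χ ≥ 3, and the coloring below uses 3 colors, so χ(G) = 3.
A valid 3-coloring: color 1: [3, 5, 13, 19]; color 2: [8, 15, 16]; color 3: [2, 6, 9, 10].

χ(G) = 3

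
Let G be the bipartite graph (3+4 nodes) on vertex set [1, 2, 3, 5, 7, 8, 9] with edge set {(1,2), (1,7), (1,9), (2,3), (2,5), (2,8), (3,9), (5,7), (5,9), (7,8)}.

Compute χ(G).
χ(G) = 2

Clique number ω(G) = 2 (lower bound: χ ≥ ω).
The graph is bipartite (no odd cycle), so 2 colors suffice: χ(G) = 2.
A valid 2-coloring: color 1: [2, 7, 9]; color 2: [1, 3, 5, 8].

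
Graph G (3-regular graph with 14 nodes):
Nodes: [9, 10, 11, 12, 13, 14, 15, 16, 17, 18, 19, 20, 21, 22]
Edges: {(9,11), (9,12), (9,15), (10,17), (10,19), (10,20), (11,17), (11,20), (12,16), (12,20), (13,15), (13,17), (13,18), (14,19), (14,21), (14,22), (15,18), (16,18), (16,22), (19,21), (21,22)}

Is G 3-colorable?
Yes, G is 3-colorable

A valid 3-coloring: color 1: [9, 17, 18, 19, 20, 22]; color 2: [10, 11, 12, 14, 15]; color 3: [13, 16, 21].
(χ(G) = 3 ≤ 3.)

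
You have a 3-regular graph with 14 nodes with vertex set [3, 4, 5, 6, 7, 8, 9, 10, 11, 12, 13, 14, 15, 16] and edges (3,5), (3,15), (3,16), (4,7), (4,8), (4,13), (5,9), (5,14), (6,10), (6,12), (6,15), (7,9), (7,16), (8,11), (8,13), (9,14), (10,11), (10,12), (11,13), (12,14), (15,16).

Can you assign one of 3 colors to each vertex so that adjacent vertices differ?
A valid 3-coloring: color 1: [3, 6, 7, 8, 14]; color 2: [5, 10, 13, 15]; color 3: [4, 9, 11, 12, 16].
(χ(G) = 3 ≤ 3.)

Yes, G is 3-colorable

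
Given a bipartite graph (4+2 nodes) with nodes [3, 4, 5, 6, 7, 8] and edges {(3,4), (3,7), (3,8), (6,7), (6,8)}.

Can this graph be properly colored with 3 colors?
A valid 3-coloring: color 1: [3, 5, 6]; color 2: [4, 7, 8].
(χ(G) = 2 ≤ 3.)

Yes, G is 3-colorable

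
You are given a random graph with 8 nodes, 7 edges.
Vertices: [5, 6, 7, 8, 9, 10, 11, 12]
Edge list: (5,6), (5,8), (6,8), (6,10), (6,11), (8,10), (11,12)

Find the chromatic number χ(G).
Clique number ω(G) = 3 (lower bound: χ ≥ ω).
The clique on [6, 8, 10] has size 3, forcing χ ≥ 3, and the coloring below uses 3 colors, so χ(G) = 3.
A valid 3-coloring: color 1: [6, 7, 9, 12]; color 2: [8, 11]; color 3: [5, 10].

χ(G) = 3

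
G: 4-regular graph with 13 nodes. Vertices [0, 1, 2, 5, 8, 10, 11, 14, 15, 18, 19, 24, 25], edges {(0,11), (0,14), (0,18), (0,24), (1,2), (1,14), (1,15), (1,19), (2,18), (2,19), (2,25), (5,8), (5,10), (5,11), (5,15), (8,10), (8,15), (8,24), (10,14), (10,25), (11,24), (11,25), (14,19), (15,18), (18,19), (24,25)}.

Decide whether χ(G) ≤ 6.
Yes, G is 6-colorable

A valid 6-coloring: color 1: [0, 5, 19, 25]; color 2: [1, 10, 18, 24]; color 3: [2, 8, 11, 14]; color 4: [15].
(χ(G) = 4 ≤ 6.)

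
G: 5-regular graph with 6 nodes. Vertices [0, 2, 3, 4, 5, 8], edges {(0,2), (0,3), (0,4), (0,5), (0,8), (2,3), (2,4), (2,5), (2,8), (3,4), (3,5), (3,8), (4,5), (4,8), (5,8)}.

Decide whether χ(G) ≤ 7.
Yes, G is 7-colorable

A valid 7-coloring: color 1: [5]; color 2: [0]; color 3: [4]; color 4: [3]; color 5: [8]; color 6: [2].
(χ(G) = 6 ≤ 7.)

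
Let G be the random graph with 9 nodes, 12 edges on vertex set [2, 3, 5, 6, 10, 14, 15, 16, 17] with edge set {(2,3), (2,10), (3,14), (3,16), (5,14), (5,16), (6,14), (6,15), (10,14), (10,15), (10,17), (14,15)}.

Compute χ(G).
Clique number ω(G) = 3 (lower bound: χ ≥ ω).
The clique on [10, 14, 15] has size 3, forcing χ ≥ 3, and the coloring below uses 3 colors, so χ(G) = 3.
A valid 3-coloring: color 1: [2, 14, 16, 17]; color 2: [3, 5, 6, 10]; color 3: [15].

χ(G) = 3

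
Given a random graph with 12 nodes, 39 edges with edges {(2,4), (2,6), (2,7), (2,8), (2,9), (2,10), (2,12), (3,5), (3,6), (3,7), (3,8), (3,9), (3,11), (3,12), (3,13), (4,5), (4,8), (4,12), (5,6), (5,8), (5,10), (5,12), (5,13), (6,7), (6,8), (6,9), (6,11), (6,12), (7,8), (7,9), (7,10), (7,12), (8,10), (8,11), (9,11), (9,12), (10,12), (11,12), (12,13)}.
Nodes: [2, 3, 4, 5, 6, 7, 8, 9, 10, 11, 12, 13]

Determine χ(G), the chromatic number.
χ(G) = 5

Clique number ω(G) = 5 (lower bound: χ ≥ ω).
The clique on [2, 6, 7, 9, 12] has size 5, forcing χ ≥ 5, and the coloring below uses 5 colors, so χ(G) = 5.
A valid 5-coloring: color 1: [8, 12]; color 2: [2, 3]; color 3: [4, 6, 10, 13]; color 4: [5, 7, 11]; color 5: [9].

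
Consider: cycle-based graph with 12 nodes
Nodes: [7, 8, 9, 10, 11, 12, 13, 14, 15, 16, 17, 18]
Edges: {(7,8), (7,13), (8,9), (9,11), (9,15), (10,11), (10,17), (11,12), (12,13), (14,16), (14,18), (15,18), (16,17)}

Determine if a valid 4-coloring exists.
A valid 4-coloring: color 1: [8, 11, 13, 14, 15, 17]; color 2: [7, 9, 10, 12, 16, 18].
(χ(G) = 2 ≤ 4.)

Yes, G is 4-colorable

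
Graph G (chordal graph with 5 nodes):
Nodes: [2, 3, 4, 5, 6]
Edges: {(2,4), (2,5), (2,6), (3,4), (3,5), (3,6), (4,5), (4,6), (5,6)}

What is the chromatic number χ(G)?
Clique number ω(G) = 4 (lower bound: χ ≥ ω).
The clique on [2, 4, 5, 6] has size 4, forcing χ ≥ 4, and the coloring below uses 4 colors, so χ(G) = 4.
A valid 4-coloring: color 1: [5]; color 2: [6]; color 3: [4]; color 4: [2, 3].

χ(G) = 4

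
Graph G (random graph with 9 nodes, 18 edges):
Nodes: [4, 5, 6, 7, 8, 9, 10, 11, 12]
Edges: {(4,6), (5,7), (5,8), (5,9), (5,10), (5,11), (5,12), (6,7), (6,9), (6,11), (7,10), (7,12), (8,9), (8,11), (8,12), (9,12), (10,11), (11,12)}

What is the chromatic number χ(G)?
Clique number ω(G) = 4 (lower bound: χ ≥ ω).
The clique on [5, 8, 9, 12] has size 4, forcing χ ≥ 4, and the coloring below uses 4 colors, so χ(G) = 4.
A valid 4-coloring: color 1: [5, 6]; color 2: [4, 10, 12]; color 3: [7, 9, 11]; color 4: [8].

χ(G) = 4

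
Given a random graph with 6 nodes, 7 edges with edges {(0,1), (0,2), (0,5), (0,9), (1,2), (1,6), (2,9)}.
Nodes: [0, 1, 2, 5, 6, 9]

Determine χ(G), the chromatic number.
χ(G) = 3

Clique number ω(G) = 3 (lower bound: χ ≥ ω).
The clique on [0, 1, 2] has size 3, forcing χ ≥ 3, and the coloring below uses 3 colors, so χ(G) = 3.
A valid 3-coloring: color 1: [0, 6]; color 2: [1, 5, 9]; color 3: [2].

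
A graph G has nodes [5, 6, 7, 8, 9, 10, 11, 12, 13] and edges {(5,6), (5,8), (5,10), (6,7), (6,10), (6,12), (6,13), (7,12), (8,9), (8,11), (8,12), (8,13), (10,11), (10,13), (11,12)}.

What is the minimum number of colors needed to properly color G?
Clique number ω(G) = 3 (lower bound: χ ≥ ω).
The clique on [8, 11, 12] has size 3, forcing χ ≥ 3, and the coloring below uses 3 colors, so χ(G) = 3.
A valid 3-coloring: color 1: [6, 8]; color 2: [9, 10, 12]; color 3: [5, 7, 11, 13].

χ(G) = 3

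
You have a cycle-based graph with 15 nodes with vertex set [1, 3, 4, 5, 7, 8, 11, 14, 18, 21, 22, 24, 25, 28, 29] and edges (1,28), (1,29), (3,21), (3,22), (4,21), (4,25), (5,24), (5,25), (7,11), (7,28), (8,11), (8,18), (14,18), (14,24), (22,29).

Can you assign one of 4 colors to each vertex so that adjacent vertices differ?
A valid 4-coloring: color 1: [1, 3, 4, 5, 7, 8, 14]; color 2: [11, 18, 21, 24, 25, 28, 29]; color 3: [22].
(χ(G) = 3 ≤ 4.)

Yes, G is 4-colorable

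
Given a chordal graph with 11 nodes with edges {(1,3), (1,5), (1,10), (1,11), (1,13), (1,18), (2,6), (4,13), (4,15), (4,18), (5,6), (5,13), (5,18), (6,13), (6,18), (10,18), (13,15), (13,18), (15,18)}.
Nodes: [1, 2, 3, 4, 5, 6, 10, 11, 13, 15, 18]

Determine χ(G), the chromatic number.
Clique number ω(G) = 4 (lower bound: χ ≥ ω).
The clique on [4, 13, 15, 18] has size 4, forcing χ ≥ 4, and the coloring below uses 4 colors, so χ(G) = 4.
A valid 4-coloring: color 1: [2, 3, 11, 18]; color 2: [10, 13]; color 3: [1, 6, 15]; color 4: [4, 5].

χ(G) = 4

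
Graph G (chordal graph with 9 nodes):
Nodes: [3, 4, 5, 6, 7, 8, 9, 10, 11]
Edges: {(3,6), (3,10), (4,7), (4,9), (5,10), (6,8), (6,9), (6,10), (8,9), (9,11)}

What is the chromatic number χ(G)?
Clique number ω(G) = 3 (lower bound: χ ≥ ω).
The clique on [6, 8, 9] has size 3, forcing χ ≥ 3, and the coloring below uses 3 colors, so χ(G) = 3.
A valid 3-coloring: color 1: [4, 5, 6, 11]; color 2: [7, 9, 10]; color 3: [3, 8].

χ(G) = 3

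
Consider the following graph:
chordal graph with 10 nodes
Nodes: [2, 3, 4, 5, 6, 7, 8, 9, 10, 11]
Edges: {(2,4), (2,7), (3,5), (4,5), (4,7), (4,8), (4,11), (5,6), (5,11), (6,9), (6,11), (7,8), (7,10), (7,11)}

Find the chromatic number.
χ(G) = 3

Clique number ω(G) = 3 (lower bound: χ ≥ ω).
The clique on [4, 5, 11] has size 3, forcing χ ≥ 3, and the coloring below uses 3 colors, so χ(G) = 3.
A valid 3-coloring: color 1: [5, 7, 9]; color 2: [3, 4, 6, 10]; color 3: [2, 8, 11].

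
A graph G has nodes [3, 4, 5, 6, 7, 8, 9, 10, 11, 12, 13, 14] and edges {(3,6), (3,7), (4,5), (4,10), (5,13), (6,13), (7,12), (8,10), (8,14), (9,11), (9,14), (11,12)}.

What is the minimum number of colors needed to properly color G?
Clique number ω(G) = 2 (lower bound: χ ≥ ω).
The graph is bipartite (no odd cycle), so 2 colors suffice: χ(G) = 2.
A valid 2-coloring: color 1: [3, 4, 8, 9, 12, 13]; color 2: [5, 6, 7, 10, 11, 14].

χ(G) = 2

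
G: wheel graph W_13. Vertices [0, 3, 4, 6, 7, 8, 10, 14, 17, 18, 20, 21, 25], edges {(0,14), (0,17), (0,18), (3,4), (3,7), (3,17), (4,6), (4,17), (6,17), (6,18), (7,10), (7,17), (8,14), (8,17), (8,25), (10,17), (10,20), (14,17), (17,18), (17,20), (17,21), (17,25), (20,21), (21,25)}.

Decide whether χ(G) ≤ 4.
Yes, G is 4-colorable

A valid 4-coloring: color 1: [17]; color 2: [4, 7, 14, 18, 20, 25]; color 3: [0, 3, 6, 8, 10, 21].
(χ(G) = 3 ≤ 4.)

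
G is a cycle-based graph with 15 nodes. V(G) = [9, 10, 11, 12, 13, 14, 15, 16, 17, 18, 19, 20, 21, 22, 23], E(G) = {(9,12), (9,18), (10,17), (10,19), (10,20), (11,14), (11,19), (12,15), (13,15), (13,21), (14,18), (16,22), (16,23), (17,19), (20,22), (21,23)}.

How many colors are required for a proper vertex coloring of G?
Clique number ω(G) = 3 (lower bound: χ ≥ ω).
The clique on [10, 17, 19] has size 3, forcing χ ≥ 3, and the coloring below uses 3 colors, so χ(G) = 3.
A valid 3-coloring: color 1: [9, 14, 15, 16, 19, 20, 21]; color 2: [10, 11, 12, 13, 18, 22, 23]; color 3: [17].

χ(G) = 3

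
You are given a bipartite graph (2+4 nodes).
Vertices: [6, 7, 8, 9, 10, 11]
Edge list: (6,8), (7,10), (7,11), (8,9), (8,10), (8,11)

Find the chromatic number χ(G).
Clique number ω(G) = 2 (lower bound: χ ≥ ω).
The graph is bipartite (no odd cycle), so 2 colors suffice: χ(G) = 2.
A valid 2-coloring: color 1: [7, 8]; color 2: [6, 9, 10, 11].

χ(G) = 2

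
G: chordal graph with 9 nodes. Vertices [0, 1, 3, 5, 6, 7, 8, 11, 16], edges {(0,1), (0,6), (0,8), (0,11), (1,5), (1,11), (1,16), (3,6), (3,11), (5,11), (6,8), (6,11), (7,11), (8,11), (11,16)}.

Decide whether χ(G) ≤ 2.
No, G is not 2-colorable

The clique on vertices [0, 6, 8, 11] has size 4 > 2, so it alone needs 4 colors.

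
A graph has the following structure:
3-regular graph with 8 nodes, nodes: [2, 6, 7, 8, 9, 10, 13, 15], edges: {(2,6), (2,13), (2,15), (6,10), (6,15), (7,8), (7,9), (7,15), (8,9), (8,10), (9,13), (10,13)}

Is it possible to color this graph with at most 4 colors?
Yes, G is 4-colorable

A valid 4-coloring: color 1: [8, 13, 15]; color 2: [2, 7, 10]; color 3: [6, 9].
(χ(G) = 3 ≤ 4.)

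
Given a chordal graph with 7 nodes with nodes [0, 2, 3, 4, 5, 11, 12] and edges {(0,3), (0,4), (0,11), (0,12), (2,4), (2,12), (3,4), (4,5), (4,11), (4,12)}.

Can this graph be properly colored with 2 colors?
The clique on vertices [0, 3, 4] has size 3 > 2, so it alone needs 3 colors.

No, G is not 2-colorable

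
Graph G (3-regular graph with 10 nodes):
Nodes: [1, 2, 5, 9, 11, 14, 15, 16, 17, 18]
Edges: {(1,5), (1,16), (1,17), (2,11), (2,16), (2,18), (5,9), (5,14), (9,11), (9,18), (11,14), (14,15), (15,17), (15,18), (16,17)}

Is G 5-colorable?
A valid 5-coloring: color 1: [14, 17, 18]; color 2: [5, 11, 15, 16]; color 3: [1, 2, 9].
(χ(G) = 3 ≤ 5.)

Yes, G is 5-colorable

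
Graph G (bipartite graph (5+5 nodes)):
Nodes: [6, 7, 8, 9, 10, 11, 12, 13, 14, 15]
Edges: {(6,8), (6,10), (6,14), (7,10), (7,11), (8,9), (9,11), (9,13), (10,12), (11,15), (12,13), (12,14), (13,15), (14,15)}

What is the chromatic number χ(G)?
Clique number ω(G) = 2 (lower bound: χ ≥ ω).
The graph is bipartite (no odd cycle), so 2 colors suffice: χ(G) = 2.
A valid 2-coloring: color 1: [8, 10, 11, 13, 14]; color 2: [6, 7, 9, 12, 15].

χ(G) = 2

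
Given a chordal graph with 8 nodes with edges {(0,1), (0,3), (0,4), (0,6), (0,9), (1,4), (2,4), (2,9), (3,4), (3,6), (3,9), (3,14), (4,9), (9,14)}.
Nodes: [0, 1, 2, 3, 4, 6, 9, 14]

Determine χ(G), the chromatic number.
Clique number ω(G) = 4 (lower bound: χ ≥ ω).
The clique on [0, 3, 4, 9] has size 4, forcing χ ≥ 4, and the coloring below uses 4 colors, so χ(G) = 4.
A valid 4-coloring: color 1: [1, 2, 3]; color 2: [4, 6, 14]; color 3: [0]; color 4: [9].

χ(G) = 4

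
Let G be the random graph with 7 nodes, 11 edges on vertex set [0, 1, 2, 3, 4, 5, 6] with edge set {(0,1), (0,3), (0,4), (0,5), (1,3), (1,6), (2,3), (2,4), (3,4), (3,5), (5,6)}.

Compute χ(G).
Clique number ω(G) = 3 (lower bound: χ ≥ ω).
The clique on [0, 1, 3] has size 3, forcing χ ≥ 3, and the coloring below uses 3 colors, so χ(G) = 3.
A valid 3-coloring: color 1: [3, 6]; color 2: [0, 2]; color 3: [1, 4, 5].

χ(G) = 3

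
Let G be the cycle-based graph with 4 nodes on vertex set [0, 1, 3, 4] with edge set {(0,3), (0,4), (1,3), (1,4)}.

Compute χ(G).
χ(G) = 2

Clique number ω(G) = 2 (lower bound: χ ≥ ω).
The graph is bipartite (no odd cycle), so 2 colors suffice: χ(G) = 2.
A valid 2-coloring: color 1: [3, 4]; color 2: [0, 1].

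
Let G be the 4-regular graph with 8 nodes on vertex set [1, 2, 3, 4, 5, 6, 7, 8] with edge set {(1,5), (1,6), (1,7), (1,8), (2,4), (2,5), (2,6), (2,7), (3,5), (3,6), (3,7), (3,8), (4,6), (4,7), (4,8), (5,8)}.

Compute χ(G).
Clique number ω(G) = 3 (lower bound: χ ≥ ω).
The clique on [1, 5, 8] has size 3, forcing χ ≥ 3, and the coloring below uses 3 colors, so χ(G) = 3.
A valid 3-coloring: color 1: [6, 7, 8]; color 2: [4, 5]; color 3: [1, 2, 3].

χ(G) = 3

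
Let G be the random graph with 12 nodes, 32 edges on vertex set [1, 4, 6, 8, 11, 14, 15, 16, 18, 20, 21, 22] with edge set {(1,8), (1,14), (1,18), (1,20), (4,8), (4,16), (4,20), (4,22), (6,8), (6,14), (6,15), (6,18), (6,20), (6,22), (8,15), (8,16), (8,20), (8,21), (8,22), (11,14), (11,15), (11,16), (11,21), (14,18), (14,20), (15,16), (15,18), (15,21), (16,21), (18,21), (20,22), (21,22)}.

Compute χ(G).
χ(G) = 4

Clique number ω(G) = 4 (lower bound: χ ≥ ω).
The clique on [8, 15, 16, 21] has size 4, forcing χ ≥ 4, and the coloring below uses 4 colors, so χ(G) = 4.
A valid 4-coloring: color 1: [8, 11, 18]; color 2: [1, 4, 6, 21]; color 3: [15, 20]; color 4: [14, 16, 22].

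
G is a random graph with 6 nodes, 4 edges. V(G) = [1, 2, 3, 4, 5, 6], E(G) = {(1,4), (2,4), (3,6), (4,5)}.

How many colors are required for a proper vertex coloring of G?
Clique number ω(G) = 2 (lower bound: χ ≥ ω).
The graph is bipartite (no odd cycle), so 2 colors suffice: χ(G) = 2.
A valid 2-coloring: color 1: [3, 4]; color 2: [1, 2, 5, 6].

χ(G) = 2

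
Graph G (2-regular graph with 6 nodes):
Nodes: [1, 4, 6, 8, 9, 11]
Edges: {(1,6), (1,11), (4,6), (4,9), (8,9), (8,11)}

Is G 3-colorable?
Yes, G is 3-colorable

A valid 3-coloring: color 1: [6, 9, 11]; color 2: [1, 4, 8].
(χ(G) = 2 ≤ 3.)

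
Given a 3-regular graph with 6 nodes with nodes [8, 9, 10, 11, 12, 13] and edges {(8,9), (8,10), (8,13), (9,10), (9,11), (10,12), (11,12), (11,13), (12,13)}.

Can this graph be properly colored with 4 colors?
A valid 4-coloring: color 1: [8, 12]; color 2: [9, 13]; color 3: [10, 11].
(χ(G) = 3 ≤ 4.)

Yes, G is 4-colorable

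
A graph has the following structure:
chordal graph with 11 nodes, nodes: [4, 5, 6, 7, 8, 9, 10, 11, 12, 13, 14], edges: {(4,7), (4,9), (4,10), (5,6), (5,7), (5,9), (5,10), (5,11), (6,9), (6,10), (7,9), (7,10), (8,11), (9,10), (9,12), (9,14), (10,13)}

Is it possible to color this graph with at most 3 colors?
The clique on vertices [4, 7, 9, 10] has size 4 > 3, so it alone needs 4 colors.

No, G is not 3-colorable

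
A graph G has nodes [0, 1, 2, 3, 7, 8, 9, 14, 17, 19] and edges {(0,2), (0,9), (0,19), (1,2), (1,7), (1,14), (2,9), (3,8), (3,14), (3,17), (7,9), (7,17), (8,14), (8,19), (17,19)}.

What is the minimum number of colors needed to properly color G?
Clique number ω(G) = 3 (lower bound: χ ≥ ω).
The clique on [0, 2, 9] has size 3, forcing χ ≥ 3, and the coloring below uses 3 colors, so χ(G) = 3.
A valid 3-coloring: color 1: [0, 1, 8, 17]; color 2: [2, 3, 7, 19]; color 3: [9, 14].

χ(G) = 3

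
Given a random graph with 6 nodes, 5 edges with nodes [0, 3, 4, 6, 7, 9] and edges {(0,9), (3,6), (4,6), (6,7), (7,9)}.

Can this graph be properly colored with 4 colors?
Yes, G is 4-colorable

A valid 4-coloring: color 1: [6, 9]; color 2: [0, 3, 4, 7].
(χ(G) = 2 ≤ 4.)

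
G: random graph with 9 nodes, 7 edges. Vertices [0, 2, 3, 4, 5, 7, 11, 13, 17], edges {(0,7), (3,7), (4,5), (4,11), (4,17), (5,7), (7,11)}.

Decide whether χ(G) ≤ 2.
Yes, G is 2-colorable

A valid 2-coloring: color 1: [2, 4, 7, 13]; color 2: [0, 3, 5, 11, 17].
(χ(G) = 2 ≤ 2.)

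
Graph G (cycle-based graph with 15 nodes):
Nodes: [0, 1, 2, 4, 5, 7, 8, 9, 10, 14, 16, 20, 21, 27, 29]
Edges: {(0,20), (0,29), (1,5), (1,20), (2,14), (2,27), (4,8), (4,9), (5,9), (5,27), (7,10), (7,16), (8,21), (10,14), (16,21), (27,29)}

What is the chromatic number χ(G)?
χ(G) = 3

Clique number ω(G) = 2 (lower bound: χ ≥ ω).
Odd cycle [21, 8, 4, 9, 5, 27, 2, 14, 10, 7, 16] needs 3 colors (χ ≥ 3).
The coloring below uses 3 colors, so χ(G) = 3.
A valid 3-coloring: color 1: [2, 4, 5, 7, 20, 21, 29]; color 2: [0, 1, 8, 9, 14, 16, 27]; color 3: [10].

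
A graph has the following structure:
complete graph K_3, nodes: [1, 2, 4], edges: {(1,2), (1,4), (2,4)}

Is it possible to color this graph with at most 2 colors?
The clique on vertices [1, 2, 4] has size 3 > 2, so it alone needs 3 colors.

No, G is not 2-colorable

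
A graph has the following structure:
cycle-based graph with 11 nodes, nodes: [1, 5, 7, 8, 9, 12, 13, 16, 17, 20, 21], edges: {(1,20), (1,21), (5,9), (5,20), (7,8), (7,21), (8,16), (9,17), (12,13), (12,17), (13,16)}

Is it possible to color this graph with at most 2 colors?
Odd cycle [21, 1, 20, 5, 9, 17, 12, 13, 16, 8, 7] needs 3 colors (χ ≥ 3).
Hence χ(G) ≥ 3 > 2, so no proper 2-coloring exists.

No, G is not 2-colorable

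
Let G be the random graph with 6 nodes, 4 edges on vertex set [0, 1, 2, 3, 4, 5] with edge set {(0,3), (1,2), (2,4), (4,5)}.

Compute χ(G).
χ(G) = 2

Clique number ω(G) = 2 (lower bound: χ ≥ ω).
The graph is bipartite (no odd cycle), so 2 colors suffice: χ(G) = 2.
A valid 2-coloring: color 1: [1, 3, 4]; color 2: [0, 2, 5].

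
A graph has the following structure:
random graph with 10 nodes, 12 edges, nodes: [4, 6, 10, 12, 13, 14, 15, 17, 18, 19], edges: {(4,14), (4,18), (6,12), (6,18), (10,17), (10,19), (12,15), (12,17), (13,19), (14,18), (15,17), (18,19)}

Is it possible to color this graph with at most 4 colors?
Yes, G is 4-colorable

A valid 4-coloring: color 1: [10, 12, 13, 18]; color 2: [4, 6, 17, 19]; color 3: [14, 15].
(χ(G) = 3 ≤ 4.)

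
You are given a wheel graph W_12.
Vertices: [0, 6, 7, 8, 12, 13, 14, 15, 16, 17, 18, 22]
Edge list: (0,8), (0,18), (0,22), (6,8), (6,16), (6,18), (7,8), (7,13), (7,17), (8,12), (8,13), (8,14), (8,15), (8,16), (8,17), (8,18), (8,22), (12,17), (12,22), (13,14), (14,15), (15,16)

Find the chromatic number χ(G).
Clique number ω(G) = 3 (lower bound: χ ≥ ω).
Odd cycle [12, 22, 0, 18, 6, 16, 15, 14, 13, 7, 17] needs 3 colors (χ ≥ 3).
Vertex 8 is adjacent to every vertex of [0, 6, 7, 12, 13, 14, 15, 16, 17, 18, 22], which already need 3 colors among themselves, so 8 needs a new color (χ ≥ 4).
The coloring below uses 4 colors, so χ(G) = 4.
A valid 4-coloring: color 1: [8]; color 2: [0, 6, 7, 12, 15]; color 3: [14, 16, 17, 18, 22]; color 4: [13].

χ(G) = 4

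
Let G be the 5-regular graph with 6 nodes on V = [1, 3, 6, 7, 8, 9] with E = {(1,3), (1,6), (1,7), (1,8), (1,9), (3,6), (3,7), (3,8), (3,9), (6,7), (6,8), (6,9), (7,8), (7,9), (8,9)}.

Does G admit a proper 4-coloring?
The clique on vertices [1, 3, 6, 7, 8, 9] has size 6 > 4, so it alone needs 6 colors.

No, G is not 4-colorable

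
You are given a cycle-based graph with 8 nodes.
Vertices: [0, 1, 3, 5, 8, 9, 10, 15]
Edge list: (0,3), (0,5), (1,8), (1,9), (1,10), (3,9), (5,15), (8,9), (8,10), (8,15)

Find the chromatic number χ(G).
χ(G) = 3

Clique number ω(G) = 3 (lower bound: χ ≥ ω).
The clique on [1, 8, 9] has size 3, forcing χ ≥ 3, and the coloring below uses 3 colors, so χ(G) = 3.
A valid 3-coloring: color 1: [3, 5, 8]; color 2: [0, 1, 15]; color 3: [9, 10].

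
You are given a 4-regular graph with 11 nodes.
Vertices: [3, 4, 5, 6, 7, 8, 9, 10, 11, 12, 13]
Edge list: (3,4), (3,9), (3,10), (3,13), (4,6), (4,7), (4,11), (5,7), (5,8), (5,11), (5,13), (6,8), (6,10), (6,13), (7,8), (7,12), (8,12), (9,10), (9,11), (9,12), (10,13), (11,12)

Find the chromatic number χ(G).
χ(G) = 3

Clique number ω(G) = 3 (lower bound: χ ≥ ω).
The clique on [3, 9, 10] has size 3, forcing χ ≥ 3, and the coloring below uses 3 colors, so χ(G) = 3.
A valid 3-coloring: color 1: [4, 5, 10, 12]; color 2: [8, 9, 13]; color 3: [3, 6, 7, 11].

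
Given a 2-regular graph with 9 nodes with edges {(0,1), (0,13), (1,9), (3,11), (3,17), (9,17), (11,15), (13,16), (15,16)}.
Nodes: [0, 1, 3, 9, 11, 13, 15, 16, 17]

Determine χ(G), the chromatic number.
Clique number ω(G) = 2 (lower bound: χ ≥ ω).
Odd cycle [17, 3, 11, 15, 16, 13, 0, 1, 9] needs 3 colors (χ ≥ 3).
The coloring below uses 3 colors, so χ(G) = 3.
A valid 3-coloring: color 1: [1, 11, 16, 17]; color 2: [0, 3, 9, 15]; color 3: [13].

χ(G) = 3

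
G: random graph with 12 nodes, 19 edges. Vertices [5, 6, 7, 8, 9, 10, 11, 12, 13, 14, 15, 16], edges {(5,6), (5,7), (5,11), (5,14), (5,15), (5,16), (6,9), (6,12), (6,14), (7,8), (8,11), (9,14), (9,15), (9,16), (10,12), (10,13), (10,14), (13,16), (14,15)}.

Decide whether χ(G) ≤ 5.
Yes, G is 5-colorable

A valid 5-coloring: color 1: [5, 8, 9, 10]; color 2: [7, 11, 12, 13, 14]; color 3: [6, 15, 16].
(χ(G) = 3 ≤ 5.)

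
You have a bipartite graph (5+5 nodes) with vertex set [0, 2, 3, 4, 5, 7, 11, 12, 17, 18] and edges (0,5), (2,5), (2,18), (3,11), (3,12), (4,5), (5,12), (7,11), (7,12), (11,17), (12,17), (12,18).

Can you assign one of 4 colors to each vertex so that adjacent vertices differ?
Yes, G is 4-colorable

A valid 4-coloring: color 1: [0, 2, 4, 11, 12]; color 2: [3, 5, 7, 17, 18].
(χ(G) = 2 ≤ 4.)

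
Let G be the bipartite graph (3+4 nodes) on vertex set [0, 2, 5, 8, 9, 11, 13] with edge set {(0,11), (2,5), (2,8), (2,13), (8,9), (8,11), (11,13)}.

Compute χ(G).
Clique number ω(G) = 2 (lower bound: χ ≥ ω).
The graph is bipartite (no odd cycle), so 2 colors suffice: χ(G) = 2.
A valid 2-coloring: color 1: [2, 9, 11]; color 2: [0, 5, 8, 13].

χ(G) = 2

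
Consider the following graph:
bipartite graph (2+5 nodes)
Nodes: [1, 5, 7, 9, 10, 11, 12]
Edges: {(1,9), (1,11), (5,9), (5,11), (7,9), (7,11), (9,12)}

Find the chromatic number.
χ(G) = 2

Clique number ω(G) = 2 (lower bound: χ ≥ ω).
The graph is bipartite (no odd cycle), so 2 colors suffice: χ(G) = 2.
A valid 2-coloring: color 1: [9, 10, 11]; color 2: [1, 5, 7, 12].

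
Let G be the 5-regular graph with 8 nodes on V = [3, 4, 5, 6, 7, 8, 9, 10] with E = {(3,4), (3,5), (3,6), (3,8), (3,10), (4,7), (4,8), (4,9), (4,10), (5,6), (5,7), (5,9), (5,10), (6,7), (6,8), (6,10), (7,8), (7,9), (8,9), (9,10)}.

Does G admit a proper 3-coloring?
No, G is not 3-colorable

The clique on vertices [4, 7, 8, 9] has size 4 > 3, so it alone needs 4 colors.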